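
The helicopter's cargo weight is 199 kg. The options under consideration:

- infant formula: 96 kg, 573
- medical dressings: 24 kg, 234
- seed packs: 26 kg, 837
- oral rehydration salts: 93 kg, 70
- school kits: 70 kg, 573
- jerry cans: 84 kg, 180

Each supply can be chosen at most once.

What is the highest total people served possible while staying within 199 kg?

Density check — seed packs 32.19, medical dressings 9.75, school kits 8.19 are the best per kg.
Filling by ratio: medical dressings + seed packs + school kits for 1644, with 79 kg left unused.
Replace medical dressings with infant formula: the trade gains 339 net, giving 1983 at 192 kg.
The closest alternative, infant formula + medical dressings + seed packs, reaches only 1644.

1983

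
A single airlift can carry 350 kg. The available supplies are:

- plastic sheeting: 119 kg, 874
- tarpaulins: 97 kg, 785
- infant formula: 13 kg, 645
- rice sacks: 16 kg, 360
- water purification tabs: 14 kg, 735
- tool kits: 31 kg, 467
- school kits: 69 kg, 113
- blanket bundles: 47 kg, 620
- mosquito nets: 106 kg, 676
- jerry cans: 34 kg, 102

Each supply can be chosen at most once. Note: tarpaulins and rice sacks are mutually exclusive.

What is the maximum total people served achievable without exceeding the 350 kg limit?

Taking plastic sheeting + infant formula + rice sacks + water purification tabs + tool kits + blanket bundles + mosquito nets: 346 kg used, 4377 in people served.
Runner-up plastic sheeting + tarpaulins + infant formula + water purification tabs + tool kits + blanket bundles tops out at 4126.

4377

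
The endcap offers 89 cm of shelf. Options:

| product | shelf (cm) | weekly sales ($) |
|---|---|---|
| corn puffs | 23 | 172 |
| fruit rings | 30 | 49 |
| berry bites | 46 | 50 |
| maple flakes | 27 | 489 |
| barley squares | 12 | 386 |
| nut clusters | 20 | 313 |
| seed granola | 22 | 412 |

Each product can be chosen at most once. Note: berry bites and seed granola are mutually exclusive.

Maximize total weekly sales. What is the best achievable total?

Maple flakes + barley squares + nut clusters + seed granola uses 81 of the 89 cm and totals 1600.

1600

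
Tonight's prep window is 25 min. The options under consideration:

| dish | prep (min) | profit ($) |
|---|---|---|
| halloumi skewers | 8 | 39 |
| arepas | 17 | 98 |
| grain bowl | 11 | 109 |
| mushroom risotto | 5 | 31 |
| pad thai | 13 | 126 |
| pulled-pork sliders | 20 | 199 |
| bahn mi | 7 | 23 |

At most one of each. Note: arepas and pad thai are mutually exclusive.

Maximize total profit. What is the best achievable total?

235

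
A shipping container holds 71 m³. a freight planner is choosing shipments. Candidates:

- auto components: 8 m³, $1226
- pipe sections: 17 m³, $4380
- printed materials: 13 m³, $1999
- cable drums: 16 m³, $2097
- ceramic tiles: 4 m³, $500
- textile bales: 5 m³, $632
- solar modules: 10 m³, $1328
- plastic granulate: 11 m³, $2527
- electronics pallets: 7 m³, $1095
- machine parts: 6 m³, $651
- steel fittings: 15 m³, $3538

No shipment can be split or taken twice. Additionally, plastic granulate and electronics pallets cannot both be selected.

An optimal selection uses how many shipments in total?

6

Best achievable revenue is 14404.
One optimal bundle: pipe sections + printed materials + textile bales + solar modules + plastic granulate + steel fittings (71 m³).
Any selection reaching 14404 contains exactly 6 shipments.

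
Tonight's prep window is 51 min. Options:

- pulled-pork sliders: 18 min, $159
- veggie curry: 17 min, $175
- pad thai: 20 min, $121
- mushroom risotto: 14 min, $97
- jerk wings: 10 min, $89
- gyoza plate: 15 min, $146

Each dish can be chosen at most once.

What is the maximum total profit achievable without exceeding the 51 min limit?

480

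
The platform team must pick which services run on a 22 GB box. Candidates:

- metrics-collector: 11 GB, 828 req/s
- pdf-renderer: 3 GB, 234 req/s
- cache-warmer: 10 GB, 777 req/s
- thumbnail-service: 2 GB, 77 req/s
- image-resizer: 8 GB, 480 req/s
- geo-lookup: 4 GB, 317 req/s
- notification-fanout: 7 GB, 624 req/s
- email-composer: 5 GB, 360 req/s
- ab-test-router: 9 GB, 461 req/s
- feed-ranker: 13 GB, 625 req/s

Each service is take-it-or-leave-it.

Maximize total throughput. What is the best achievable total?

1769

Ranking by ratio (throughput/GB): notification-fanout 89.14, geo-lookup 79.25, pdf-renderer 78.00, cache-warmer 77.70.
Greedy by ratio would take pdf-renderer + thumbnail-service + geo-lookup + notification-fanout + email-composer: 21 GB used, total 1612.
The 10 GB tied up in pdf-renderer and thumbnail-service and email-composer is better spent on metrics-collector — total rises to 1769 (22 GB).
Runner-up cache-warmer + notification-fanout + email-composer tops out at 1761.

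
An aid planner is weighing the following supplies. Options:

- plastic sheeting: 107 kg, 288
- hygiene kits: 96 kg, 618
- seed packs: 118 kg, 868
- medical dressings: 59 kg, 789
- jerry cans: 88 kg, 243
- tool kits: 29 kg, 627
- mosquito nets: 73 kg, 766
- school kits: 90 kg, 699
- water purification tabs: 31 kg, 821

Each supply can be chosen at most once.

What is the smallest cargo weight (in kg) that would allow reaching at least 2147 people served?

Look for the lowest-cargo combination reaching 2147.
medical dressings + tool kits + water purification tabs: 2237 people served at 119 kg.
Below 119 kg the best achievable stays under 2147.

119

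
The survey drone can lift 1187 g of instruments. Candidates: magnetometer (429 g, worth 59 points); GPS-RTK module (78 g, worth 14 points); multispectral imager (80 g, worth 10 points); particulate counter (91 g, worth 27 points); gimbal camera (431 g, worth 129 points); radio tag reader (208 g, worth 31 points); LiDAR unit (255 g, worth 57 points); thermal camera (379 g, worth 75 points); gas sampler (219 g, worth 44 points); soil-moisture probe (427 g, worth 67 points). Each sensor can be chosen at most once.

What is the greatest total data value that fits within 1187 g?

Ranking by ratio (data value/g): gimbal camera 0.30, particulate counter 0.30, LiDAR unit 0.22, gas sampler 0.20.
Taking the top-ratio sensors first gives GPS-RTK module + multispectral imager + particulate counter + gimbal camera + LiDAR unit + gas sampler for 281 (1154 g).
Dropping GPS-RTK module and multispectral imager and gas sampler frees 377 g; slotting in thermal camera (379 g) lifts the total to 288 at 1156 g.
The closest alternative, GPS-RTK module + multispectral imager + particulate counter + gimbal camera + LiDAR unit + gas sampler, reaches only 281.

288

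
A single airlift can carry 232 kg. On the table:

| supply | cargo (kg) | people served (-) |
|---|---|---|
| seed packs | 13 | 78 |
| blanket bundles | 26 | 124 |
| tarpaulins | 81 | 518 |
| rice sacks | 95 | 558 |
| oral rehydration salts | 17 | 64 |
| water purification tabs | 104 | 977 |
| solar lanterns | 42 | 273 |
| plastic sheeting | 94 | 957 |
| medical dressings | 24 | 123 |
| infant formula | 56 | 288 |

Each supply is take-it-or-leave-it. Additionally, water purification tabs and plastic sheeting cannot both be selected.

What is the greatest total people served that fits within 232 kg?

Ranking by ratio (people served/kg): plastic sheeting 10.18, water purification tabs 9.39, solar lanterns 6.50, tarpaulins 6.40.
Seed packs + tarpaulins + solar lanterns + plastic sheeting uses 230 of the 232 kg and totals 1826.
An exhaustive check of the 1024 subsets confirms 1826.

1826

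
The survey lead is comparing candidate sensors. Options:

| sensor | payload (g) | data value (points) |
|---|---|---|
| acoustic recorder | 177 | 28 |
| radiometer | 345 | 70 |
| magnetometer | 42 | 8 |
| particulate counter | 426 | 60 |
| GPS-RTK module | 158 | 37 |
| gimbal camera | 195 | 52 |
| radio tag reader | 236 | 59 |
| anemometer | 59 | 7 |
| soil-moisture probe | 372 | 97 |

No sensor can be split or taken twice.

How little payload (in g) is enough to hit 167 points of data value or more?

709

Look for the lowest-payload combination reaching 167.
Taking magnetometer + radio tag reader + anemometer + soil-moisture probe gives 171 (≥ 167) for 709 g.
No combination under 709 g hits 167.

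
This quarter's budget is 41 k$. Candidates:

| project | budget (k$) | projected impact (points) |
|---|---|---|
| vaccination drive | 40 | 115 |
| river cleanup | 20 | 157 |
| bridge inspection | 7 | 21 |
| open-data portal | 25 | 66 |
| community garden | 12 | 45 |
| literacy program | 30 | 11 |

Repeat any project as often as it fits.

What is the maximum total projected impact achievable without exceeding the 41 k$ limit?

314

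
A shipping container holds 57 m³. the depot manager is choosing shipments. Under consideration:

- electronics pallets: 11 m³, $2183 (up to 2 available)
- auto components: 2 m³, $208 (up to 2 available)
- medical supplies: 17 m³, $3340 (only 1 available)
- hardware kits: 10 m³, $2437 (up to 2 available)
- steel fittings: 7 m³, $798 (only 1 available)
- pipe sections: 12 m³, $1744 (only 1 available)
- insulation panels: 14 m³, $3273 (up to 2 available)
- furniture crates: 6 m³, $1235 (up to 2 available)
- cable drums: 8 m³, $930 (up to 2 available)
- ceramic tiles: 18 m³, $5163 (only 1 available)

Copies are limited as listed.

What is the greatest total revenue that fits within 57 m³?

The ratio heuristic lands on 2×auto components + 2×hardware kits + insulation panels + ceramic tiles (13726) but leaves 1 m³ idle.
The 14 m³ tied up in 2×auto components and hardware kits is better spent on insulation panels — total rises to 14146 (56 m³).
Nothing else within 57 m³ beats 14146.

14146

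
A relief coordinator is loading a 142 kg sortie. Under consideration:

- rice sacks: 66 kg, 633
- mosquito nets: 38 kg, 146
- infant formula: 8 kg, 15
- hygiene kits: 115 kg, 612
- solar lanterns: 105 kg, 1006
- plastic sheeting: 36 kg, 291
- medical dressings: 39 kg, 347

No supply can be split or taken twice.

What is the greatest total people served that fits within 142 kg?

Density check — rice sacks 9.59, solar lanterns 9.58, medical dressings 8.90, plastic sheeting 8.08 are the best per kg.
The ratio heuristic lands on rice sacks + plastic sheeting + medical dressings (1271) but leaves 1 kg idle.
Replace rice sacks and medical dressings with solar lanterns: the trade gains 26 net, giving 1297 at 141 kg.
That's the maximum — no swap from here does better than 1297.

1297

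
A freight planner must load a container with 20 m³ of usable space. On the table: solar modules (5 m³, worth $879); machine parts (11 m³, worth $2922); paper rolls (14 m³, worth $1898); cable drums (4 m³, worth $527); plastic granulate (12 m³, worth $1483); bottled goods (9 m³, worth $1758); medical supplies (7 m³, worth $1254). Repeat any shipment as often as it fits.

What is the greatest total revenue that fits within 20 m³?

4680

The ratio ordering already packs tightly: machine parts + bottled goods, 20 m³, 4680.
Nothing else within 20 m³ beats 4680.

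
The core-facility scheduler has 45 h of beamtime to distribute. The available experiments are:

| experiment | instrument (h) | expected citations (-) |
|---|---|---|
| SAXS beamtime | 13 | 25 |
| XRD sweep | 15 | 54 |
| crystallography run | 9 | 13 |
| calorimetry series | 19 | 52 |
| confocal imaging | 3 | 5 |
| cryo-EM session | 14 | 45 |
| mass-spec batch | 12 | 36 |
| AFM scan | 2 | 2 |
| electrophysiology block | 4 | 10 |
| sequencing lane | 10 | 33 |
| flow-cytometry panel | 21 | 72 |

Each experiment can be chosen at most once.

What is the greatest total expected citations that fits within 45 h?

150

Greedy by ratio would take XRD sweep + confocal imaging + AFM scan + electrophysiology block + flow-cytometry panel: 45 h used, total 143.
But cryo-EM session + sequencing lane + flow-cytometry panel fits in 45 h and reaches 150.
Next best is XRD sweep + cryo-EM session + mass-spec batch + electrophysiology block at 145 (45 h) — short by 5.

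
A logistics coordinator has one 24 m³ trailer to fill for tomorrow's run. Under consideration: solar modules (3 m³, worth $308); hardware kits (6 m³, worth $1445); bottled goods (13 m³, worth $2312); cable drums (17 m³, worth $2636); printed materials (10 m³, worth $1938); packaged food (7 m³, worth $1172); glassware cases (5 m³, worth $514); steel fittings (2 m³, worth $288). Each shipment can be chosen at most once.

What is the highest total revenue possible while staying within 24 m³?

4555

Density check — hardware kits 240.83, printed materials 193.80, bottled goods 177.85, packaged food 167.43 are the best per m³.
Hardware kits + printed materials + packaged food uses 23 of the 24 m³ and totals 4555.
Next best is solar modules + hardware kits + bottled goods + steel fittings at 4353 (24 m³) — short by 202.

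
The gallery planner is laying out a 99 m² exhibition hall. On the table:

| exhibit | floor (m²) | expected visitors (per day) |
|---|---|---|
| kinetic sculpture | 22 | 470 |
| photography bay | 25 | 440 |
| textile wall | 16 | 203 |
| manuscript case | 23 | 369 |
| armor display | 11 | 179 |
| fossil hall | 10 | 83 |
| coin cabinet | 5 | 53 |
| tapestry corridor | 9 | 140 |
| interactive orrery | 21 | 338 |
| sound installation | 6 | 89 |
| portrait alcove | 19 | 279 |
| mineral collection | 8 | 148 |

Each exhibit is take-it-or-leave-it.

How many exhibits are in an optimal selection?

Optimal total is 1765.
For example kinetic sculpture + photography bay + manuscript case + interactive orrery + mineral collection achieves it, using 99 m².
Any selection reaching 1765 contains exactly 5 exhibits.

5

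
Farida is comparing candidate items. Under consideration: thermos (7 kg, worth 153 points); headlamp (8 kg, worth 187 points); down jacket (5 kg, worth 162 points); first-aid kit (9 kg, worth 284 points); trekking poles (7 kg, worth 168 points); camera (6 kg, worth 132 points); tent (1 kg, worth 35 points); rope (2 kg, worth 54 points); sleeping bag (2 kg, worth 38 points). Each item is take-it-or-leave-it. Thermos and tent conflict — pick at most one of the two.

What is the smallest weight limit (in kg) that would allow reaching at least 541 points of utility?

Look for the lowest-weight combination reaching 541.
first-aid kit + trekking poles + tent + rope reaches 541 using 19 kg.
No combination under 19 kg hits 541.

19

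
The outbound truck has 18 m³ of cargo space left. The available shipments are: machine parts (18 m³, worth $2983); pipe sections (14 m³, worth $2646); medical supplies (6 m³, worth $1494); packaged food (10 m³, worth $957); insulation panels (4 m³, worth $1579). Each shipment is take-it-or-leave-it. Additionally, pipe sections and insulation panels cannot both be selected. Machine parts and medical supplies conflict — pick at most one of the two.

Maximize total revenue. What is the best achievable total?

3073

The ratio ordering already packs tightly: medical supplies + insulation panels, 10 m³, 3073.
That's the maximum — no feasible swap from here does better than 3073.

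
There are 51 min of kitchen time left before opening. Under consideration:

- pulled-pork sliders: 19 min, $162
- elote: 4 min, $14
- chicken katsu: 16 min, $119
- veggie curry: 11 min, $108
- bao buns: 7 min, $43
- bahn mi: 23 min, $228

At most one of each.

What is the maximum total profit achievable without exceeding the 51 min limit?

455

The ratio ordering already packs tightly: chicken katsu + veggie curry + bahn mi, 50 min, 455.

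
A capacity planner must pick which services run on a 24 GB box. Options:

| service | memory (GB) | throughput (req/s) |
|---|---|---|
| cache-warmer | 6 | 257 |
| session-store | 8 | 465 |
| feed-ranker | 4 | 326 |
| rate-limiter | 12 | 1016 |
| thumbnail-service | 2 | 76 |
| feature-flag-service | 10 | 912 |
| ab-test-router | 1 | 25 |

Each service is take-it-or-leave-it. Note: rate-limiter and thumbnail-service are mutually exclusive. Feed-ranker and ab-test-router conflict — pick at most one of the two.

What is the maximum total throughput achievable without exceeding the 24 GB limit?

1953

Taking rate-limiter + feature-flag-service + ab-test-router: 23 GB used, 1953 in throughput.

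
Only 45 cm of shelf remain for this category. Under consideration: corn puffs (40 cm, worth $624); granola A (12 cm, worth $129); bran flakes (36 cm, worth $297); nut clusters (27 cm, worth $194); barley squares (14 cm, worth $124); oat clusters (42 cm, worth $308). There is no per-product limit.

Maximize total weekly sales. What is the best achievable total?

By weekly sales per cm: corn puffs 15.60, granola A 10.75, barley squares 8.86, bran flakes 8.25 lead.
The ratio ordering already packs tightly: corn puffs, 40 cm, 624.
Every other selection either busts 45 cm or fails to beat 624.

624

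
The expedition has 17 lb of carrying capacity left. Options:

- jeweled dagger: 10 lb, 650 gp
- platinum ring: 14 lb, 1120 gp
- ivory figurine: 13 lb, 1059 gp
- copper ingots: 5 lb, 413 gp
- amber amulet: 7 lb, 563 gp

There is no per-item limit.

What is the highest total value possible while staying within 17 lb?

1389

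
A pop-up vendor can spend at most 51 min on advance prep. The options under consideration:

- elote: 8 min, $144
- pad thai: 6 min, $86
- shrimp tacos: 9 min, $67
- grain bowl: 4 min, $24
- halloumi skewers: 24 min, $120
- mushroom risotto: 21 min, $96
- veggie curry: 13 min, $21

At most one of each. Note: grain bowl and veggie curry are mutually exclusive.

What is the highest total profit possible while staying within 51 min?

Ranking by ratio (profit/min): elote 18.00, pad thai 14.33, shrimp tacos 7.44.
Elote + pad thai + shrimp tacos + grain bowl + halloumi skewers uses 51 of the 51 min and totals 441.
No other feasible combination exceeds 441.

441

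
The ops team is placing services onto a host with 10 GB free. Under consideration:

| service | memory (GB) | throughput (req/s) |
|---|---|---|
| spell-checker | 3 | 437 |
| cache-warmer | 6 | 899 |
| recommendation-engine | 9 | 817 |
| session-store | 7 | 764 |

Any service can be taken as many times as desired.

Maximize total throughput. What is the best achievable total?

By throughput per GB: cache-warmer 149.83, spell-checker 145.67, session-store 109.14, recommendation-engine 90.78 lead.
Taking spell-checker + cache-warmer: 9 GB used, 1336 in throughput.
The spare 1 GB is too small for any remaining service, and no exchange beats 1336.

1336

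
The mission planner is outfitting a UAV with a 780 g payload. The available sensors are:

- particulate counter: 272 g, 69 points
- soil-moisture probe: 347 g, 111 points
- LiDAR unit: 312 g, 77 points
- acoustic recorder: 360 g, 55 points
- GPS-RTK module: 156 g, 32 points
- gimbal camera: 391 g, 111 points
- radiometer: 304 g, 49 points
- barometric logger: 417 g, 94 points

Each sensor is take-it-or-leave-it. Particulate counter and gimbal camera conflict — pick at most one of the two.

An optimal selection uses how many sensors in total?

2

The maximum data value within 780 g is 222.
One optimal bundle: soil-moisture probe + gimbal camera (738 g).
All optima have 2 sensors.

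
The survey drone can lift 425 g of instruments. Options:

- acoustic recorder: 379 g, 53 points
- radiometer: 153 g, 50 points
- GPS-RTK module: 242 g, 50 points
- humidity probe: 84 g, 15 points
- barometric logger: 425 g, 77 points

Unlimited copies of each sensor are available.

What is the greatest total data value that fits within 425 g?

115

Ranking by ratio (data value/g): radiometer 0.33, GPS-RTK module 0.21, barometric logger 0.18.
The ratio ordering already packs tightly: 2×radiometer + humidity probe, 390 g, 115.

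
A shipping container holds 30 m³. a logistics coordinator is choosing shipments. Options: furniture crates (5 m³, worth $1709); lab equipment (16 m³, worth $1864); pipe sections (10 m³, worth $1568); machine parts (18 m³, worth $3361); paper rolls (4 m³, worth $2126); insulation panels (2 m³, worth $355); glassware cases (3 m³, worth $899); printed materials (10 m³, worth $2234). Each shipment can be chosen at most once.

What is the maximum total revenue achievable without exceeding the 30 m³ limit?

8095

Ranking by ratio (revenue/m³): paper rolls 531.50, furniture crates 341.80, glassware cases 299.67, printed materials 223.40.
Greedy by ratio would take furniture crates + paper rolls + insulation panels + glassware cases + printed materials: 24 m³ used, total 7323.
Dropping insulation panels and printed materials frees 12 m³; slotting in machine parts (18 m³) lifts the total to 8095 at 30 m³.
That's the maximum — no swap from here does better than 8095.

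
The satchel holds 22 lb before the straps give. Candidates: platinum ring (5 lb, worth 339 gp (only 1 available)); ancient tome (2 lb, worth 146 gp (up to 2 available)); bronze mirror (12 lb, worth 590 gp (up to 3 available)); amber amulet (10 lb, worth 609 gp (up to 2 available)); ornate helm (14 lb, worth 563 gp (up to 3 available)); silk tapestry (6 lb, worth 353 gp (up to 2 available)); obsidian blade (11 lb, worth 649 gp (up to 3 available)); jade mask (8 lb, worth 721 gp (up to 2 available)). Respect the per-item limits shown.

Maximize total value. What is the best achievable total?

1795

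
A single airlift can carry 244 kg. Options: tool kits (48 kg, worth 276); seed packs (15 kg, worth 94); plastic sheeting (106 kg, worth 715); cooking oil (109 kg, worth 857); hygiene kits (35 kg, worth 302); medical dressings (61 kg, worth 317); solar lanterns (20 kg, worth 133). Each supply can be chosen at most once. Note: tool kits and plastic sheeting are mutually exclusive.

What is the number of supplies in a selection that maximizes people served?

The maximum people served within 244 kg is 1705.
plastic sheeting + cooking oil + solar lanterns hits 1705 at 235 kg.
All optima have 3 supplies.

3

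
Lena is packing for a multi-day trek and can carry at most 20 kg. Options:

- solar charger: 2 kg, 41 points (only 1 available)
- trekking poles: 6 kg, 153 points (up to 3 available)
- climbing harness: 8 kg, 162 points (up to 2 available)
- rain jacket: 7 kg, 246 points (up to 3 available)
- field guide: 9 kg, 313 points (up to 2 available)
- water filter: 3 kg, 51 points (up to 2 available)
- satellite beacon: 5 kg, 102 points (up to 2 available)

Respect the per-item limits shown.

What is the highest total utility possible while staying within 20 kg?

Taking the top-ratio items first gives trekking poles + 2×rain jacket for 645 (20 kg).
The 20 kg tied up in trekking poles and 2×rain jacket is better spent on solar charger + 2×field guide — total rises to 667 (20 kg).
No other feasible combination exceeds 667.

667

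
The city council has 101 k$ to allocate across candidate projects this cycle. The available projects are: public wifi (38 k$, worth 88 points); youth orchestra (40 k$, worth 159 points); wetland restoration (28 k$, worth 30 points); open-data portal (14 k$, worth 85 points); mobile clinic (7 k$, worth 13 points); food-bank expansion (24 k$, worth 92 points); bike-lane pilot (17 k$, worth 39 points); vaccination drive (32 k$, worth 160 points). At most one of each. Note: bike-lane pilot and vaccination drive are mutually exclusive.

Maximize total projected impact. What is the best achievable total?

Taking youth orchestra + open-data portal + mobile clinic + vaccination drive: 93 k$ used, 417 in projected impact.
Runner-up youth orchestra + food-bank expansion + vaccination drive tops out at 411.

417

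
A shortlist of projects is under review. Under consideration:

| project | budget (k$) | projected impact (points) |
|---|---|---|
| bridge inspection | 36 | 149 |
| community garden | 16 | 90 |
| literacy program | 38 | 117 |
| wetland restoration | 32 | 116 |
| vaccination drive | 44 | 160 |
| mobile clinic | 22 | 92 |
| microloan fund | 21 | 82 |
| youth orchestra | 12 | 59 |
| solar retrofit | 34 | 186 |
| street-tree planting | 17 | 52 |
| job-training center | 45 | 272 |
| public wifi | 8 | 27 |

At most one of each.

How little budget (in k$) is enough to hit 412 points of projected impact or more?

Need the lightest bundle worth ≥ 412.
Taking community garden + youth orchestra + job-training center gives 421 (≥ 412) for 73 k$.
Any bundle with less than 73 k$ falls short of 412.

73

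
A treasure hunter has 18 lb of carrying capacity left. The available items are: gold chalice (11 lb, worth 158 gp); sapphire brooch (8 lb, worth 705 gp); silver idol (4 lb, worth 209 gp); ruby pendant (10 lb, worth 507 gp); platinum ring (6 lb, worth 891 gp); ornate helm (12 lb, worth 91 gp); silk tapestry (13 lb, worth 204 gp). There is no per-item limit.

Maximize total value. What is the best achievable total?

Best packing: 3×platinum ring — 18 lb, 2673 total.
Every other selection either busts 18 lb or fails to beat 2673.

2673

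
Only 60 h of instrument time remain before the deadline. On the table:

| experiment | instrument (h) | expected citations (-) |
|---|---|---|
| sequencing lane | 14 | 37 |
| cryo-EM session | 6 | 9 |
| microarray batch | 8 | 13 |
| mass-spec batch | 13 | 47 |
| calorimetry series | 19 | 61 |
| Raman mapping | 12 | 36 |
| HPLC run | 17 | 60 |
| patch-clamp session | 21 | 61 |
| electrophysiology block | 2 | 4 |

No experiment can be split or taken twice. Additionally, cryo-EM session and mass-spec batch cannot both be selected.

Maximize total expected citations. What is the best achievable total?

186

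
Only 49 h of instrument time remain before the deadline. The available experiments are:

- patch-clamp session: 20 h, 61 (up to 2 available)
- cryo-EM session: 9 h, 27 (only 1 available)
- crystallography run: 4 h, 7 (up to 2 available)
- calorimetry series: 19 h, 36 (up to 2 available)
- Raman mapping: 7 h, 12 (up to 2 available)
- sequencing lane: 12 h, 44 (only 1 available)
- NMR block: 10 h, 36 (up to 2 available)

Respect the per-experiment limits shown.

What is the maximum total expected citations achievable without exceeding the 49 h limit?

Taking the top-ratio experiments first gives cryo-EM session + 2×crystallography run + sequencing lane + 2×NMR block for 157 (49 h).
Replace 2×crystallography run and sequencing lane with patch-clamp session: the trade gains 3 net, giving 160 at 49 h.
No other feasible combination exceeds 160.

160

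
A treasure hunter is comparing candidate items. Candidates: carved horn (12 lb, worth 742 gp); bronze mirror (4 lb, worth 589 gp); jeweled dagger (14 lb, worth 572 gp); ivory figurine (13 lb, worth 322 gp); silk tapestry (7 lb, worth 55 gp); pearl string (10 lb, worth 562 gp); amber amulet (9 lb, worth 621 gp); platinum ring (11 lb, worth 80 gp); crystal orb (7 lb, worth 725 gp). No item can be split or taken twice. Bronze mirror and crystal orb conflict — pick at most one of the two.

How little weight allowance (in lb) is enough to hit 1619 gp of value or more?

23

Minimise lb subject to total value ≥ 1619.
Taking bronze mirror + pearl string + amber amulet gives 1772 (≥ 1619) for 23 lb.
Below 23 lb the best achievable stays under 1619.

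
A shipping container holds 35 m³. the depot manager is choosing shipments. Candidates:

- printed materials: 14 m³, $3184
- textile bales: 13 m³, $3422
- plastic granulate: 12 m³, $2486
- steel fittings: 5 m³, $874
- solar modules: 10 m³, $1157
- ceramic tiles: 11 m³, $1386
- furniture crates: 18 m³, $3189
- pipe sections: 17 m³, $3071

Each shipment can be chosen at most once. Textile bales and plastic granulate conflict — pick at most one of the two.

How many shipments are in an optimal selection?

3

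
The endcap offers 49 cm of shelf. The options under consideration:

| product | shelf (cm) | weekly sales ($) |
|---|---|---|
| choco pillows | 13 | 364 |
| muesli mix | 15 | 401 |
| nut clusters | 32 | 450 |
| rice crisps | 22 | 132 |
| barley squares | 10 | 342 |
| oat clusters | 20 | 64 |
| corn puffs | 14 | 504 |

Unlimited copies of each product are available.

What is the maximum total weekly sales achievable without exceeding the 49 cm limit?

1692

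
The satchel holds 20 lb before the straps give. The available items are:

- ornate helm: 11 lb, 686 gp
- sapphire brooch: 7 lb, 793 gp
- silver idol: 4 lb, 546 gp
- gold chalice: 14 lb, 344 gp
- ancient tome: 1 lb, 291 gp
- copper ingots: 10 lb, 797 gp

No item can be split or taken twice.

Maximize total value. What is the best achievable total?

1881

The ratio heuristic lands on sapphire brooch + silver idol + ancient tome (1630) but leaves 8 lb idle.
Dropping silver idol frees 4 lb; slotting in copper ingots (10 lb) lifts the total to 1881 at 18 lb.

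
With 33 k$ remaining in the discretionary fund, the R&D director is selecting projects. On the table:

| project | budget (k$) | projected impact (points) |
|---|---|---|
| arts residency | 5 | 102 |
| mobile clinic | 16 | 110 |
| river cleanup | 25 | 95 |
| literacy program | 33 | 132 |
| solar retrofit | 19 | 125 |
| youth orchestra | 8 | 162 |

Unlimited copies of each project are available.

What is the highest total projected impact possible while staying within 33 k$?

672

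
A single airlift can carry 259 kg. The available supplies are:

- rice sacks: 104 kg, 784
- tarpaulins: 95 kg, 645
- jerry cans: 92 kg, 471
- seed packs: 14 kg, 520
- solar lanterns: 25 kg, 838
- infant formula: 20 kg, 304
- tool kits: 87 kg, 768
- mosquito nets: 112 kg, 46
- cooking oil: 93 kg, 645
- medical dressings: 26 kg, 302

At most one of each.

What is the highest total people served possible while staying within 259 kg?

3214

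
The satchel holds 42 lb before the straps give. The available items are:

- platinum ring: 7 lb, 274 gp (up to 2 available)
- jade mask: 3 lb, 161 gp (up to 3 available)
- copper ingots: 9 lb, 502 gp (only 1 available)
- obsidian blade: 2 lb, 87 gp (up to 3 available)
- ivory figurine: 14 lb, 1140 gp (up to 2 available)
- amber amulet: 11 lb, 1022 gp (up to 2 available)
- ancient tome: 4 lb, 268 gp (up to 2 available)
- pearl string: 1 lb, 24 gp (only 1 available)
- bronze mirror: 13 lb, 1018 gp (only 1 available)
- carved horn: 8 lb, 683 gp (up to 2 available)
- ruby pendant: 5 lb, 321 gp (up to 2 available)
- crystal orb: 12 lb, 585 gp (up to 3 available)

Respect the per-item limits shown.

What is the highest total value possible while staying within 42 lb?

3678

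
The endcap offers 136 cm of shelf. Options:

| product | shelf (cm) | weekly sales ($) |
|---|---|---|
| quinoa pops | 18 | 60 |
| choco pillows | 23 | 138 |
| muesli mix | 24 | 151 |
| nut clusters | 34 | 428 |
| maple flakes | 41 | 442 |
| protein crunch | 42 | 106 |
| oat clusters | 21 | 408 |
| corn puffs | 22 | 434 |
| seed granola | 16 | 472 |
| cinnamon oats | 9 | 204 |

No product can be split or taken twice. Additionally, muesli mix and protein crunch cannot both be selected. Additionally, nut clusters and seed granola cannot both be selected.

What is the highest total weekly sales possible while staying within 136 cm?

2111

Muesli mix + maple flakes + oat clusters + corn puffs + seed granola + cinnamon oats uses 133 of the 136 cm and totals 2111.
No other feasible combination exceeds 2111.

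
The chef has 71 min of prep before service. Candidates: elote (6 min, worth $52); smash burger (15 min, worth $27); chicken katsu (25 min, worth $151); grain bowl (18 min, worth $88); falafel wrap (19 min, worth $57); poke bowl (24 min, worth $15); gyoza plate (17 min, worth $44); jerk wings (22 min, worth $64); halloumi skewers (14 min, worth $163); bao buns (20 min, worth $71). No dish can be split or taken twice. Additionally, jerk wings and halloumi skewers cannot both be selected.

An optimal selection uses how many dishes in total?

4

The maximum profit within 71 min is 454.
One optimal bundle: elote + chicken katsu + grain bowl + halloumi skewers (63 min).
All optima have 4 dishes.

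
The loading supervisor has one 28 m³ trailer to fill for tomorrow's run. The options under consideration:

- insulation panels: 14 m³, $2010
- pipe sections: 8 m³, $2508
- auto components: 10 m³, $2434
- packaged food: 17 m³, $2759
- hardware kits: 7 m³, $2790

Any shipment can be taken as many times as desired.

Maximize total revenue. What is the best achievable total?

11160

Best packing: 4×hardware kits — 28 m³, 11160 total.
That's the maximum — no swap from here does better than 11160.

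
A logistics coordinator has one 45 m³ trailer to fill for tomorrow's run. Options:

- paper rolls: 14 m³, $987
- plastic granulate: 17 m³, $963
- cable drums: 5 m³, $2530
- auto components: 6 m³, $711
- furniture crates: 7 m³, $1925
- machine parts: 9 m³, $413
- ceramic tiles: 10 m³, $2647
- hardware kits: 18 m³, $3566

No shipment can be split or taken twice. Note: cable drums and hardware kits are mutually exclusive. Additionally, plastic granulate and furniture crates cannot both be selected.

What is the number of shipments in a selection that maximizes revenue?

Best achievable revenue is 8849.
For example auto components + furniture crates + ceramic tiles + hardware kits achieves it, using 41 m³.
Every optimal selection uses 4 shipments.

4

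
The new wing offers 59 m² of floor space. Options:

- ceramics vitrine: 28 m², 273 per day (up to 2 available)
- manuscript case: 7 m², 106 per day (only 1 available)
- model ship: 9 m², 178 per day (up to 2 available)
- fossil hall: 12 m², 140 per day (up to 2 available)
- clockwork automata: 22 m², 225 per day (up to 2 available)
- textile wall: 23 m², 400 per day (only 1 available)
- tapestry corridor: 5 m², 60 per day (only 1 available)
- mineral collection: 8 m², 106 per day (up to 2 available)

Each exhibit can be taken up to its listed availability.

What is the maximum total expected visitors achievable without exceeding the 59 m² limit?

Density check — model ship 19.78, textile wall 17.39, manuscript case 15.14, mineral collection 13.25 are the best per m².
2×model ship + textile wall + 2×mineral collection uses 57 of the 59 m² and totals 968.

968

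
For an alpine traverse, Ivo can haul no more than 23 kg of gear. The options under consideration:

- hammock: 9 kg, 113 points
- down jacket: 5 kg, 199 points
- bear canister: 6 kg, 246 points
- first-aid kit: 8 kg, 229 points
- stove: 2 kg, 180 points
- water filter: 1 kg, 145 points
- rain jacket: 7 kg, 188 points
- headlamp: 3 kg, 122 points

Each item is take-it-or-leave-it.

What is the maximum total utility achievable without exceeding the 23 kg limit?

999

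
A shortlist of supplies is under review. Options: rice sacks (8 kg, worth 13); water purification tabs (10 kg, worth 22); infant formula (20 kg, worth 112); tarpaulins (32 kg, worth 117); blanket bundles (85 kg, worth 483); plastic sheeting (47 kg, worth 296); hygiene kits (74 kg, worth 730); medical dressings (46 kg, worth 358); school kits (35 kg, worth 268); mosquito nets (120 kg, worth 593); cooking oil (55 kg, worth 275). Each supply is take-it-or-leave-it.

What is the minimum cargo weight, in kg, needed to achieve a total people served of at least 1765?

230

Minimise kg subject to total people served ≥ 1765.
rice sacks + infant formula + plastic sheeting + hygiene kits + medical dressings + school kits reaches 1777 using 230 kg.
No combination under 230 kg hits 1765.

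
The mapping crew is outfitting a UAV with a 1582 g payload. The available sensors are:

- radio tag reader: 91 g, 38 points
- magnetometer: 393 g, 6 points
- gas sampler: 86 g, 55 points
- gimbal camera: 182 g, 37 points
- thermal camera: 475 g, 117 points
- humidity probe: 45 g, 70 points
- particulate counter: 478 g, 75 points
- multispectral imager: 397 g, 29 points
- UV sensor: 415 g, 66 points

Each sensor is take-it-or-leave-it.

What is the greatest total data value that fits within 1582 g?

392

Filling by ratio: radio tag reader + gas sampler + gimbal camera + thermal camera + humidity probe + UV sensor for 383, with 288 g left unused.
Dropping UV sensor frees 415 g; slotting in particulate counter (478 g) lifts the total to 392 at 1357 g.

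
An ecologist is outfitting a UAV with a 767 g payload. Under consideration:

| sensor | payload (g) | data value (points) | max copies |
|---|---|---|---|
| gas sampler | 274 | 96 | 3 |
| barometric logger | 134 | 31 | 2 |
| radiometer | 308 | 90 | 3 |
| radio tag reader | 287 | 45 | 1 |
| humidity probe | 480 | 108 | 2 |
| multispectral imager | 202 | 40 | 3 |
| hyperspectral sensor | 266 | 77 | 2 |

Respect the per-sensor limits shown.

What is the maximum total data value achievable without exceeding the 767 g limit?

By data value per g: gas sampler 0.35, radiometer 0.29, hyperspectral sensor 0.29 lead.
The ratio heuristic lands on 2×gas sampler + barometric logger (223) but leaves 85 g idle.
Replace barometric logger with multispectral imager: the trade gains 9 net, giving 232 at 750 g.
Nothing else within 767 g beats 232.

232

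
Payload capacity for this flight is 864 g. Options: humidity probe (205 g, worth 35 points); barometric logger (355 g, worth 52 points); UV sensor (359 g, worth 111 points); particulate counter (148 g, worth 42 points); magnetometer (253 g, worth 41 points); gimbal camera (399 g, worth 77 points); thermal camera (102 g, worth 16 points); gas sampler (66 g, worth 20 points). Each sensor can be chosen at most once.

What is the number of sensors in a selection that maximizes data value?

4

The maximum data value within 864 g is 214.
For example UV sensor + particulate counter + magnetometer + gas sampler achieves it, using 826 g.
Every optimal selection uses 4 sensors.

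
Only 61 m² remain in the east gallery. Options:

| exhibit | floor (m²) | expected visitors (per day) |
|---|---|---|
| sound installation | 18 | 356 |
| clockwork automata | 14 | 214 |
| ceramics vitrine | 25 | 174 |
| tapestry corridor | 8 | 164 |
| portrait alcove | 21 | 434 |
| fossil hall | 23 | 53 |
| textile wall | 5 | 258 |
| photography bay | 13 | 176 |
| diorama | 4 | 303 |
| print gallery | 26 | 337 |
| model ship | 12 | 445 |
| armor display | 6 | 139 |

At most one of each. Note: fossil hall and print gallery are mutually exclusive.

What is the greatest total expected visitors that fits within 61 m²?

Greedy by ratio would take tapestry corridor + portrait alcove + textile wall + diorama + model ship + armor display: 56 m² used, total 1743.
Replace tapestry corridor and armor display with sound installation: the trade gains 53 net, giving 1796 at 60 m².
Runner-up portrait alcove + textile wall + photography bay + diorama + model ship + armor display tops out at 1755.

1796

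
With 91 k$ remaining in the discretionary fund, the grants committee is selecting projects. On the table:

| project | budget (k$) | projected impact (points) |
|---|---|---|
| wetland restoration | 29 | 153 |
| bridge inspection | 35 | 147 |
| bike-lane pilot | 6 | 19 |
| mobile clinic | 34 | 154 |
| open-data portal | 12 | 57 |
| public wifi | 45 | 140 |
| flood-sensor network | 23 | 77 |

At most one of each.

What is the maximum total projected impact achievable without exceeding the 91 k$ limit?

384

Density check — wetland restoration 5.28, open-data portal 4.75, mobile clinic 4.53 are the best per k$.
Filling by ratio: wetland restoration + bike-lane pilot + mobile clinic + open-data portal for 383, with 10 k$ left unused.
Replace bike-lane pilot and open-data portal with flood-sensor network: the trade gains 1 net, giving 384 at 86 k$.
An exhaustive check of the 128 subsets confirms 384.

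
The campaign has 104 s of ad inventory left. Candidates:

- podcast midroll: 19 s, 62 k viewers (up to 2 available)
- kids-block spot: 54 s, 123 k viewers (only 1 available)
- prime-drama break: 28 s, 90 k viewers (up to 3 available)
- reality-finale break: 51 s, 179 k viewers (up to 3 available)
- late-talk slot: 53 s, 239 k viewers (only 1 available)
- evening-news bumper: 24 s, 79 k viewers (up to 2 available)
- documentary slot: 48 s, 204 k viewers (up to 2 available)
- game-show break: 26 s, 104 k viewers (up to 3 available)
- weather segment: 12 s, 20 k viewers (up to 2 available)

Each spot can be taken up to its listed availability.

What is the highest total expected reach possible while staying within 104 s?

Ranking by ratio (expected reach/s): late-talk slot 4.51, documentary slot 4.25, game-show break 4.00, reality-finale break 3.51.
Best packing: late-talk slot + documentary slot — 101 s, 443 total.

443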